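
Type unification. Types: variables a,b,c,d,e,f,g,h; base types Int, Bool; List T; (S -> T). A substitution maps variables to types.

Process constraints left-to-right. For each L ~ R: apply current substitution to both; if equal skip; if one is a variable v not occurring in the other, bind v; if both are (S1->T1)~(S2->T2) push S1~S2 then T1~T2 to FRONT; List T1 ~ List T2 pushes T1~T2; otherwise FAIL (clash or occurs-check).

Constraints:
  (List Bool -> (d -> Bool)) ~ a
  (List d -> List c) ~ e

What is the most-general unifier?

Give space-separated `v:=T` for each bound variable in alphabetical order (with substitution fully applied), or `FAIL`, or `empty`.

step 1: unify (List Bool -> (d -> Bool)) ~ a  [subst: {-} | 1 pending]
  bind a := (List Bool -> (d -> Bool))
step 2: unify (List d -> List c) ~ e  [subst: {a:=(List Bool -> (d -> Bool))} | 0 pending]
  bind e := (List d -> List c)

Answer: a:=(List Bool -> (d -> Bool)) e:=(List d -> List c)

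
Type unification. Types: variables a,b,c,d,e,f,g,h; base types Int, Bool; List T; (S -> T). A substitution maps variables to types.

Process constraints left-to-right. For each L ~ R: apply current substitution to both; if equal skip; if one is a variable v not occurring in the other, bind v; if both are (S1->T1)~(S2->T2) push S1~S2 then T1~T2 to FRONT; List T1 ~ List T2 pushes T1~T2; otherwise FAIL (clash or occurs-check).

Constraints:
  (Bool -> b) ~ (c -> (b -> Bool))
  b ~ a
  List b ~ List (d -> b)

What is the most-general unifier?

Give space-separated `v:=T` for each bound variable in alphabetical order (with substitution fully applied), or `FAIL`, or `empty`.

Answer: FAIL

Derivation:
step 1: unify (Bool -> b) ~ (c -> (b -> Bool))  [subst: {-} | 2 pending]
  -> decompose arrow: push Bool~c, b~(b -> Bool)
step 2: unify Bool ~ c  [subst: {-} | 3 pending]
  bind c := Bool
step 3: unify b ~ (b -> Bool)  [subst: {c:=Bool} | 2 pending]
  occurs-check fail: b in (b -> Bool)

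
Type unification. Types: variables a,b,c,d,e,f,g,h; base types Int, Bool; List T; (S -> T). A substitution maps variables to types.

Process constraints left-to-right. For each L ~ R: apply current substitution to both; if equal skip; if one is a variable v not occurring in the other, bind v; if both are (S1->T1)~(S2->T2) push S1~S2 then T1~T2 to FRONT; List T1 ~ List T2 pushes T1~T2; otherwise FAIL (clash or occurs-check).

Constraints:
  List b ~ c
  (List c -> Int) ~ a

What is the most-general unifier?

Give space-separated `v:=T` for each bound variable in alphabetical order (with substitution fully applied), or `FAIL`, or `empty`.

Answer: a:=(List List b -> Int) c:=List b

Derivation:
step 1: unify List b ~ c  [subst: {-} | 1 pending]
  bind c := List b
step 2: unify (List List b -> Int) ~ a  [subst: {c:=List b} | 0 pending]
  bind a := (List List b -> Int)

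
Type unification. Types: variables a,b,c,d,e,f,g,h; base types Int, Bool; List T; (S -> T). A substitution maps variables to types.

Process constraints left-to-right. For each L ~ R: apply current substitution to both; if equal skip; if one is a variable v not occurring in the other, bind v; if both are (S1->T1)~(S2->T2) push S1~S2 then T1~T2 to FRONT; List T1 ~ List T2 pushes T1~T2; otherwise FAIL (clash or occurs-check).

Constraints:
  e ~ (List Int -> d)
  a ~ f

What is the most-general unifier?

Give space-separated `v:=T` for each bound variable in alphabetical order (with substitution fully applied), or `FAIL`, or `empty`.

step 1: unify e ~ (List Int -> d)  [subst: {-} | 1 pending]
  bind e := (List Int -> d)
step 2: unify a ~ f  [subst: {e:=(List Int -> d)} | 0 pending]
  bind a := f

Answer: a:=f e:=(List Int -> d)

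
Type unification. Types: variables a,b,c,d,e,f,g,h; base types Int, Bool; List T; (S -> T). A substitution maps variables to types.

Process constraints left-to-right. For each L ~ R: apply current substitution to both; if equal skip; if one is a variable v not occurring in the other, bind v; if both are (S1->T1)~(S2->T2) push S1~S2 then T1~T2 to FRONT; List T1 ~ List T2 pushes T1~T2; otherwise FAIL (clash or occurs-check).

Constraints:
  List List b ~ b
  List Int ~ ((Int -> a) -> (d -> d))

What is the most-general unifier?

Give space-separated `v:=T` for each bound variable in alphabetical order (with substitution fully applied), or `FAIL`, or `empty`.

Answer: FAIL

Derivation:
step 1: unify List List b ~ b  [subst: {-} | 1 pending]
  occurs-check fail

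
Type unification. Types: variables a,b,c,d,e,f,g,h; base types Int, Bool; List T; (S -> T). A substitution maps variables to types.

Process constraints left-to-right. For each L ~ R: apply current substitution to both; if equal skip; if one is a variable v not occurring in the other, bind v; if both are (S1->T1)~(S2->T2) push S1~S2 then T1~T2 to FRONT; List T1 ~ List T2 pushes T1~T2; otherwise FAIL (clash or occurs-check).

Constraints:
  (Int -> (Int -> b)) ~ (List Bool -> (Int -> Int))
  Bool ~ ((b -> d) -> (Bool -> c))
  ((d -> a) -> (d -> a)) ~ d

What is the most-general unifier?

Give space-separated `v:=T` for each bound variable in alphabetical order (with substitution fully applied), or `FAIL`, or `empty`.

Answer: FAIL

Derivation:
step 1: unify (Int -> (Int -> b)) ~ (List Bool -> (Int -> Int))  [subst: {-} | 2 pending]
  -> decompose arrow: push Int~List Bool, (Int -> b)~(Int -> Int)
step 2: unify Int ~ List Bool  [subst: {-} | 3 pending]
  clash: Int vs List Bool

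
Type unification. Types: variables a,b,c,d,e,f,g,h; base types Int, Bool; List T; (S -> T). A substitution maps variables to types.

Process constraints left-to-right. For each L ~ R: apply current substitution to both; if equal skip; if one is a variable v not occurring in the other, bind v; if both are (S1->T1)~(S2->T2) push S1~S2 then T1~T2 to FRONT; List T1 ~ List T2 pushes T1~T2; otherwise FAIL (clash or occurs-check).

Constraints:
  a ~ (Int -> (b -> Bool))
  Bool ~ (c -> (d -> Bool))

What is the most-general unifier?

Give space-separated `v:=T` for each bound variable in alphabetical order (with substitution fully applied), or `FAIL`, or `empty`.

Answer: FAIL

Derivation:
step 1: unify a ~ (Int -> (b -> Bool))  [subst: {-} | 1 pending]
  bind a := (Int -> (b -> Bool))
step 2: unify Bool ~ (c -> (d -> Bool))  [subst: {a:=(Int -> (b -> Bool))} | 0 pending]
  clash: Bool vs (c -> (d -> Bool))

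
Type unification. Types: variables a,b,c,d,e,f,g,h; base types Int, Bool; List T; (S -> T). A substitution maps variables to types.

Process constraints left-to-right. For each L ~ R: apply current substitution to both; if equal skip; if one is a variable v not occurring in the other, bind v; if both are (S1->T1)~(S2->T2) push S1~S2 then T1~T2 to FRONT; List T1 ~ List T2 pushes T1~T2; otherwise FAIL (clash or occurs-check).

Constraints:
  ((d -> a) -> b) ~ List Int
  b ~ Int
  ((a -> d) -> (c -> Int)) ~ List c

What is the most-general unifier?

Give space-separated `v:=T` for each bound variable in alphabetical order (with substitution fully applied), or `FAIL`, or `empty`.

Answer: FAIL

Derivation:
step 1: unify ((d -> a) -> b) ~ List Int  [subst: {-} | 2 pending]
  clash: ((d -> a) -> b) vs List Int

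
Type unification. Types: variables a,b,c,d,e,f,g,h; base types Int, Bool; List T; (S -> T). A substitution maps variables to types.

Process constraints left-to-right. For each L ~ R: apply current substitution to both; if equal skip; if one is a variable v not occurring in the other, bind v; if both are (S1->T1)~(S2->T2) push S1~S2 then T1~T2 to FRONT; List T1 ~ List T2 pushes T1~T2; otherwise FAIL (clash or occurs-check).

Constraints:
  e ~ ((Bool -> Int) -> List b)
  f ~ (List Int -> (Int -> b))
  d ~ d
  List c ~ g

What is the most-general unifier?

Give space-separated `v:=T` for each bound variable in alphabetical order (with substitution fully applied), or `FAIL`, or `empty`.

Answer: e:=((Bool -> Int) -> List b) f:=(List Int -> (Int -> b)) g:=List c

Derivation:
step 1: unify e ~ ((Bool -> Int) -> List b)  [subst: {-} | 3 pending]
  bind e := ((Bool -> Int) -> List b)
step 2: unify f ~ (List Int -> (Int -> b))  [subst: {e:=((Bool -> Int) -> List b)} | 2 pending]
  bind f := (List Int -> (Int -> b))
step 3: unify d ~ d  [subst: {e:=((Bool -> Int) -> List b), f:=(List Int -> (Int -> b))} | 1 pending]
  -> identical, skip
step 4: unify List c ~ g  [subst: {e:=((Bool -> Int) -> List b), f:=(List Int -> (Int -> b))} | 0 pending]
  bind g := List c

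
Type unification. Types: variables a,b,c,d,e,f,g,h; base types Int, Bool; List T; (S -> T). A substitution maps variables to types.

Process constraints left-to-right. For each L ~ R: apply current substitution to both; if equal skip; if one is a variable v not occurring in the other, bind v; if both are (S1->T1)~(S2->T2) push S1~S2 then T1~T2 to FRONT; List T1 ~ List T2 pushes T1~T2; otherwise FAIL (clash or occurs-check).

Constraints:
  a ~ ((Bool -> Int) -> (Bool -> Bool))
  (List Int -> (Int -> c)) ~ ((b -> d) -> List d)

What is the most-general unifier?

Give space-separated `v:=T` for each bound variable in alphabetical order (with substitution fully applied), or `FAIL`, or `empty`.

step 1: unify a ~ ((Bool -> Int) -> (Bool -> Bool))  [subst: {-} | 1 pending]
  bind a := ((Bool -> Int) -> (Bool -> Bool))
step 2: unify (List Int -> (Int -> c)) ~ ((b -> d) -> List d)  [subst: {a:=((Bool -> Int) -> (Bool -> Bool))} | 0 pending]
  -> decompose arrow: push List Int~(b -> d), (Int -> c)~List d
step 3: unify List Int ~ (b -> d)  [subst: {a:=((Bool -> Int) -> (Bool -> Bool))} | 1 pending]
  clash: List Int vs (b -> d)

Answer: FAIL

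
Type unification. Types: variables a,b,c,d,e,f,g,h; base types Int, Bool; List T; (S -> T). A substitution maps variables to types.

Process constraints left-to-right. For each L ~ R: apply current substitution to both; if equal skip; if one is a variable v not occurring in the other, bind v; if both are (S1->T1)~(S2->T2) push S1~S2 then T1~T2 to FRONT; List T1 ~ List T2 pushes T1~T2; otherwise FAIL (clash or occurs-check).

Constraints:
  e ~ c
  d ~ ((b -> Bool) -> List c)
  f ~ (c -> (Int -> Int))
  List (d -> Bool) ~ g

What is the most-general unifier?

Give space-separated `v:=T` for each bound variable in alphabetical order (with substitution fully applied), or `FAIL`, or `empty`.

Answer: d:=((b -> Bool) -> List c) e:=c f:=(c -> (Int -> Int)) g:=List (((b -> Bool) -> List c) -> Bool)

Derivation:
step 1: unify e ~ c  [subst: {-} | 3 pending]
  bind e := c
step 2: unify d ~ ((b -> Bool) -> List c)  [subst: {e:=c} | 2 pending]
  bind d := ((b -> Bool) -> List c)
step 3: unify f ~ (c -> (Int -> Int))  [subst: {e:=c, d:=((b -> Bool) -> List c)} | 1 pending]
  bind f := (c -> (Int -> Int))
step 4: unify List (((b -> Bool) -> List c) -> Bool) ~ g  [subst: {e:=c, d:=((b -> Bool) -> List c), f:=(c -> (Int -> Int))} | 0 pending]
  bind g := List (((b -> Bool) -> List c) -> Bool)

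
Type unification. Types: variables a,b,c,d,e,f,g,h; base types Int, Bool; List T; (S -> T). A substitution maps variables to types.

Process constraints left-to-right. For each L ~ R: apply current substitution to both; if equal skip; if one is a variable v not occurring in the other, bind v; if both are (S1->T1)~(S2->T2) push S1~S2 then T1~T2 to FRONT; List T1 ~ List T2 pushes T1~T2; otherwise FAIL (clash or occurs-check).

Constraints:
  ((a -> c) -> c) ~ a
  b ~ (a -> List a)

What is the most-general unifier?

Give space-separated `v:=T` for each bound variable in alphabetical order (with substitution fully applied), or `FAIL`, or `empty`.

step 1: unify ((a -> c) -> c) ~ a  [subst: {-} | 1 pending]
  occurs-check fail

Answer: FAIL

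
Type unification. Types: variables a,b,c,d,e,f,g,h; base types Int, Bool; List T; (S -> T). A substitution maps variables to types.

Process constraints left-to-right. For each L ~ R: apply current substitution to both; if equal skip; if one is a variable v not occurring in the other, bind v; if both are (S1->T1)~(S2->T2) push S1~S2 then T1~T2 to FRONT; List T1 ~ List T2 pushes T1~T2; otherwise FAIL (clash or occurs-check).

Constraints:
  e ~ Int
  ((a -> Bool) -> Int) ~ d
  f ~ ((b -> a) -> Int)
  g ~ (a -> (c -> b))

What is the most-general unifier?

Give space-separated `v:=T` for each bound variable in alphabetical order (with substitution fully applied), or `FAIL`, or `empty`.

step 1: unify e ~ Int  [subst: {-} | 3 pending]
  bind e := Int
step 2: unify ((a -> Bool) -> Int) ~ d  [subst: {e:=Int} | 2 pending]
  bind d := ((a -> Bool) -> Int)
step 3: unify f ~ ((b -> a) -> Int)  [subst: {e:=Int, d:=((a -> Bool) -> Int)} | 1 pending]
  bind f := ((b -> a) -> Int)
step 4: unify g ~ (a -> (c -> b))  [subst: {e:=Int, d:=((a -> Bool) -> Int), f:=((b -> a) -> Int)} | 0 pending]
  bind g := (a -> (c -> b))

Answer: d:=((a -> Bool) -> Int) e:=Int f:=((b -> a) -> Int) g:=(a -> (c -> b))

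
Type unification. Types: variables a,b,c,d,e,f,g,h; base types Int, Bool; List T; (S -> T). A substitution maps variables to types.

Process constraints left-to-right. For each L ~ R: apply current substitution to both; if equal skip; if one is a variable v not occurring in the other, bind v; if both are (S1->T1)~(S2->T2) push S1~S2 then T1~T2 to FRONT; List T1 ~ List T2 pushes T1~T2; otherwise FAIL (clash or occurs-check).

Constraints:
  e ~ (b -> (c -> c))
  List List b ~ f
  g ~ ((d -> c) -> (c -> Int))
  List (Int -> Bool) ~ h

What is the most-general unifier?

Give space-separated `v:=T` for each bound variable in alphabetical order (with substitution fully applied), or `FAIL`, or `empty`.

Answer: e:=(b -> (c -> c)) f:=List List b g:=((d -> c) -> (c -> Int)) h:=List (Int -> Bool)

Derivation:
step 1: unify e ~ (b -> (c -> c))  [subst: {-} | 3 pending]
  bind e := (b -> (c -> c))
step 2: unify List List b ~ f  [subst: {e:=(b -> (c -> c))} | 2 pending]
  bind f := List List b
step 3: unify g ~ ((d -> c) -> (c -> Int))  [subst: {e:=(b -> (c -> c)), f:=List List b} | 1 pending]
  bind g := ((d -> c) -> (c -> Int))
step 4: unify List (Int -> Bool) ~ h  [subst: {e:=(b -> (c -> c)), f:=List List b, g:=((d -> c) -> (c -> Int))} | 0 pending]
  bind h := List (Int -> Bool)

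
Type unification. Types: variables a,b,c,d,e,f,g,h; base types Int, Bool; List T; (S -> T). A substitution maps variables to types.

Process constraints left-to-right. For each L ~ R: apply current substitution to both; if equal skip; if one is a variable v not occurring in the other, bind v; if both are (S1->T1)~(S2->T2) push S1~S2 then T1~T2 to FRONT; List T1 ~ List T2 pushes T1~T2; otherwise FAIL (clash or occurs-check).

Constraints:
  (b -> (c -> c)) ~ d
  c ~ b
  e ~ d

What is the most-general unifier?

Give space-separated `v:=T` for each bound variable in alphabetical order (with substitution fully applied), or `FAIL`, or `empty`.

Answer: c:=b d:=(b -> (b -> b)) e:=(b -> (b -> b))

Derivation:
step 1: unify (b -> (c -> c)) ~ d  [subst: {-} | 2 pending]
  bind d := (b -> (c -> c))
step 2: unify c ~ b  [subst: {d:=(b -> (c -> c))} | 1 pending]
  bind c := b
step 3: unify e ~ (b -> (b -> b))  [subst: {d:=(b -> (c -> c)), c:=b} | 0 pending]
  bind e := (b -> (b -> b))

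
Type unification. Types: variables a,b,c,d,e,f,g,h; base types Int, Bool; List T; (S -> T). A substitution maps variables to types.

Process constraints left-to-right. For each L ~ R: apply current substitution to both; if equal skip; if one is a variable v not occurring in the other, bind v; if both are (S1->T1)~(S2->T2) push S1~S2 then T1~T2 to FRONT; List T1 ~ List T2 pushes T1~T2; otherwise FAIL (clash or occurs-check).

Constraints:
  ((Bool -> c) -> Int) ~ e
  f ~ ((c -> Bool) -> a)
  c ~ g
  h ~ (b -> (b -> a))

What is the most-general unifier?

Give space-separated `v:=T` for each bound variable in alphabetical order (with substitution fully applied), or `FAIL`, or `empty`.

Answer: c:=g e:=((Bool -> g) -> Int) f:=((g -> Bool) -> a) h:=(b -> (b -> a))

Derivation:
step 1: unify ((Bool -> c) -> Int) ~ e  [subst: {-} | 3 pending]
  bind e := ((Bool -> c) -> Int)
step 2: unify f ~ ((c -> Bool) -> a)  [subst: {e:=((Bool -> c) -> Int)} | 2 pending]
  bind f := ((c -> Bool) -> a)
step 3: unify c ~ g  [subst: {e:=((Bool -> c) -> Int), f:=((c -> Bool) -> a)} | 1 pending]
  bind c := g
step 4: unify h ~ (b -> (b -> a))  [subst: {e:=((Bool -> c) -> Int), f:=((c -> Bool) -> a), c:=g} | 0 pending]
  bind h := (b -> (b -> a))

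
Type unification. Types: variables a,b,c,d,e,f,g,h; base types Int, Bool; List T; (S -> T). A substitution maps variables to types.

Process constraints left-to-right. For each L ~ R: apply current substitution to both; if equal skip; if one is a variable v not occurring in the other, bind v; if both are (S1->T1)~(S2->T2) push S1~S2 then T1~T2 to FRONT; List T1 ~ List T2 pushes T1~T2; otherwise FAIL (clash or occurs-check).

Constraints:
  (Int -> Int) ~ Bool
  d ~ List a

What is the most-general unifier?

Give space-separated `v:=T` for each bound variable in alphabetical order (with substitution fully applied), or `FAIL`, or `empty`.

step 1: unify (Int -> Int) ~ Bool  [subst: {-} | 1 pending]
  clash: (Int -> Int) vs Bool

Answer: FAIL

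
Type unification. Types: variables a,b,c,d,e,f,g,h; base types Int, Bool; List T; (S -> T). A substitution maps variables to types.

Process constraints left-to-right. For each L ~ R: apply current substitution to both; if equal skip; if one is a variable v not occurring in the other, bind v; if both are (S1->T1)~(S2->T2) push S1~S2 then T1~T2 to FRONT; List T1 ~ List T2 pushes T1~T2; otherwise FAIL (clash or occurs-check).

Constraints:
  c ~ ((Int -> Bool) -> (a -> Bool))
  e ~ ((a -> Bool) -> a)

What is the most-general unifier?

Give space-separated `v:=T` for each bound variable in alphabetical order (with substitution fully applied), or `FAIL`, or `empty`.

step 1: unify c ~ ((Int -> Bool) -> (a -> Bool))  [subst: {-} | 1 pending]
  bind c := ((Int -> Bool) -> (a -> Bool))
step 2: unify e ~ ((a -> Bool) -> a)  [subst: {c:=((Int -> Bool) -> (a -> Bool))} | 0 pending]
  bind e := ((a -> Bool) -> a)

Answer: c:=((Int -> Bool) -> (a -> Bool)) e:=((a -> Bool) -> a)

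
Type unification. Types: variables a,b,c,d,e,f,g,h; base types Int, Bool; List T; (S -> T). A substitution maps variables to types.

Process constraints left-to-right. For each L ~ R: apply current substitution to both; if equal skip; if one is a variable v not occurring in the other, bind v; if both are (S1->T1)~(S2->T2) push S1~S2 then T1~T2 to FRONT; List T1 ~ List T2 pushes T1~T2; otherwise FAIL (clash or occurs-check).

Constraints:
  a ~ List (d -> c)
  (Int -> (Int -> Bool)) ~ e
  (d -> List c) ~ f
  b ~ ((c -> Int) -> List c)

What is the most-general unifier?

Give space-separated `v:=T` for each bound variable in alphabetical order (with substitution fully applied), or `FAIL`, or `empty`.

step 1: unify a ~ List (d -> c)  [subst: {-} | 3 pending]
  bind a := List (d -> c)
step 2: unify (Int -> (Int -> Bool)) ~ e  [subst: {a:=List (d -> c)} | 2 pending]
  bind e := (Int -> (Int -> Bool))
step 3: unify (d -> List c) ~ f  [subst: {a:=List (d -> c), e:=(Int -> (Int -> Bool))} | 1 pending]
  bind f := (d -> List c)
step 4: unify b ~ ((c -> Int) -> List c)  [subst: {a:=List (d -> c), e:=(Int -> (Int -> Bool)), f:=(d -> List c)} | 0 pending]
  bind b := ((c -> Int) -> List c)

Answer: a:=List (d -> c) b:=((c -> Int) -> List c) e:=(Int -> (Int -> Bool)) f:=(d -> List c)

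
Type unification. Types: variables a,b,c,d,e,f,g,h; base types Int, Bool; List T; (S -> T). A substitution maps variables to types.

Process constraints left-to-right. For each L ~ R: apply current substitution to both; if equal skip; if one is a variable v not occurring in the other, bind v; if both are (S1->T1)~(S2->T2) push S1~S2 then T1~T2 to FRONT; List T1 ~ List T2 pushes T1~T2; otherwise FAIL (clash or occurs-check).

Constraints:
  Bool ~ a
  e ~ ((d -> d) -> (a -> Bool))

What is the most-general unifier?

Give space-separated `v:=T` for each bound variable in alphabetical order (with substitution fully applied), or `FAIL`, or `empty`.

step 1: unify Bool ~ a  [subst: {-} | 1 pending]
  bind a := Bool
step 2: unify e ~ ((d -> d) -> (Bool -> Bool))  [subst: {a:=Bool} | 0 pending]
  bind e := ((d -> d) -> (Bool -> Bool))

Answer: a:=Bool e:=((d -> d) -> (Bool -> Bool))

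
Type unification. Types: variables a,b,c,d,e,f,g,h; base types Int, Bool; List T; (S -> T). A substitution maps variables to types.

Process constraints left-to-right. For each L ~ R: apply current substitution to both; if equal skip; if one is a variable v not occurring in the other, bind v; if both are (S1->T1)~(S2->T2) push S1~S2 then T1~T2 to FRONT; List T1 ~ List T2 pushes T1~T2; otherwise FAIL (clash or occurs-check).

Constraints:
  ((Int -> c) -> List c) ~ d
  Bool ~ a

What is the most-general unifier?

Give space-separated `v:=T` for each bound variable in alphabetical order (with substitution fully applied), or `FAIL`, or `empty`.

Answer: a:=Bool d:=((Int -> c) -> List c)

Derivation:
step 1: unify ((Int -> c) -> List c) ~ d  [subst: {-} | 1 pending]
  bind d := ((Int -> c) -> List c)
step 2: unify Bool ~ a  [subst: {d:=((Int -> c) -> List c)} | 0 pending]
  bind a := Bool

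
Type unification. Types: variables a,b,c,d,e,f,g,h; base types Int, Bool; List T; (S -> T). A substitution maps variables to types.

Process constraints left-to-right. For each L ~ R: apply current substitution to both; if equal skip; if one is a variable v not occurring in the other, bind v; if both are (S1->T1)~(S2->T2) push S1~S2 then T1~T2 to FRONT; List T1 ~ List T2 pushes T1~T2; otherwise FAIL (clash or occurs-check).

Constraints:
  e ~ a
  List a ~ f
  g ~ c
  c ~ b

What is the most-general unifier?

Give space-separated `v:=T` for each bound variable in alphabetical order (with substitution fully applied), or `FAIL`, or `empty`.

step 1: unify e ~ a  [subst: {-} | 3 pending]
  bind e := a
step 2: unify List a ~ f  [subst: {e:=a} | 2 pending]
  bind f := List a
step 3: unify g ~ c  [subst: {e:=a, f:=List a} | 1 pending]
  bind g := c
step 4: unify c ~ b  [subst: {e:=a, f:=List a, g:=c} | 0 pending]
  bind c := b

Answer: c:=b e:=a f:=List a g:=b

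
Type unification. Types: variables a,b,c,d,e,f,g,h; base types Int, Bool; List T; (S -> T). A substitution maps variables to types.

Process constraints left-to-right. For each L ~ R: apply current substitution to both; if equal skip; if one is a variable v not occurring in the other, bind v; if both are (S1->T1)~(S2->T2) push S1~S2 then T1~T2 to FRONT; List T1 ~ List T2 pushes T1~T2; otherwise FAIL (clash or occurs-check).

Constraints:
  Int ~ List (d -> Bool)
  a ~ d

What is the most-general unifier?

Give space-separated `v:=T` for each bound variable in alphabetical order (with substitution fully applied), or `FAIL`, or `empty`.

Answer: FAIL

Derivation:
step 1: unify Int ~ List (d -> Bool)  [subst: {-} | 1 pending]
  clash: Int vs List (d -> Bool)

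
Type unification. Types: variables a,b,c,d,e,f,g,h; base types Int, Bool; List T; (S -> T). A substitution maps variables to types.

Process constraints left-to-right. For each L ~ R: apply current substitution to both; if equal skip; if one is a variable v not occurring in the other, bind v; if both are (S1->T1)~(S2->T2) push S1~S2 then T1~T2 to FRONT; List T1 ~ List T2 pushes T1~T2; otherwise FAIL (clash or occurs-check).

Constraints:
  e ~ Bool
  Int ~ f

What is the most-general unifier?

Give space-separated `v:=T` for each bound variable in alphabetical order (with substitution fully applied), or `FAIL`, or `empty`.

Answer: e:=Bool f:=Int

Derivation:
step 1: unify e ~ Bool  [subst: {-} | 1 pending]
  bind e := Bool
step 2: unify Int ~ f  [subst: {e:=Bool} | 0 pending]
  bind f := Int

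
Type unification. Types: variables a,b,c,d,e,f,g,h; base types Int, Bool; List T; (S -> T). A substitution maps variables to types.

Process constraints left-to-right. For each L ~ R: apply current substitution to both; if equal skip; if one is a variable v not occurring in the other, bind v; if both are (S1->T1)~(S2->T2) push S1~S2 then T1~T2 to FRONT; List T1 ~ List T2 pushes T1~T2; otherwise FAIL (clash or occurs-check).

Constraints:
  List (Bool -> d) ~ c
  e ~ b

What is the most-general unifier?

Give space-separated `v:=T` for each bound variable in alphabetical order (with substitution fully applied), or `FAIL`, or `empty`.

step 1: unify List (Bool -> d) ~ c  [subst: {-} | 1 pending]
  bind c := List (Bool -> d)
step 2: unify e ~ b  [subst: {c:=List (Bool -> d)} | 0 pending]
  bind e := b

Answer: c:=List (Bool -> d) e:=b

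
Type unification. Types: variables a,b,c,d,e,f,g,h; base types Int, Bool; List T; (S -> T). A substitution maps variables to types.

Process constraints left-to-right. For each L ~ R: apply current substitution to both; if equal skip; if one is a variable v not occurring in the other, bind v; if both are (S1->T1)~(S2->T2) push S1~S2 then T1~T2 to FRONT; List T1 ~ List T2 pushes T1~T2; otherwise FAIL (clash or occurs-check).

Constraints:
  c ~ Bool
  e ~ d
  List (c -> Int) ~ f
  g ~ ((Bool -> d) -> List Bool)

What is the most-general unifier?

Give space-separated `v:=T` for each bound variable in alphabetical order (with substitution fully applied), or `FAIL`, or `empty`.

step 1: unify c ~ Bool  [subst: {-} | 3 pending]
  bind c := Bool
step 2: unify e ~ d  [subst: {c:=Bool} | 2 pending]
  bind e := d
step 3: unify List (Bool -> Int) ~ f  [subst: {c:=Bool, e:=d} | 1 pending]
  bind f := List (Bool -> Int)
step 4: unify g ~ ((Bool -> d) -> List Bool)  [subst: {c:=Bool, e:=d, f:=List (Bool -> Int)} | 0 pending]
  bind g := ((Bool -> d) -> List Bool)

Answer: c:=Bool e:=d f:=List (Bool -> Int) g:=((Bool -> d) -> List Bool)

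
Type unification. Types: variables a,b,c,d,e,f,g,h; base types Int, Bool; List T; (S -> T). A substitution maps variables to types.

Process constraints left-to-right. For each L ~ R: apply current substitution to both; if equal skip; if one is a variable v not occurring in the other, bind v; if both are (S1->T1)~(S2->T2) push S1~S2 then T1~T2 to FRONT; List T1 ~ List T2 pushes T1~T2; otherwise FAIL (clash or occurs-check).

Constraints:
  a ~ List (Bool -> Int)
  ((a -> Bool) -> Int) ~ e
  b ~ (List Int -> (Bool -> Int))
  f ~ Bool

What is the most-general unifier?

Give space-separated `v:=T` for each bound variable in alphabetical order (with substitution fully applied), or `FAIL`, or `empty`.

Answer: a:=List (Bool -> Int) b:=(List Int -> (Bool -> Int)) e:=((List (Bool -> Int) -> Bool) -> Int) f:=Bool

Derivation:
step 1: unify a ~ List (Bool -> Int)  [subst: {-} | 3 pending]
  bind a := List (Bool -> Int)
step 2: unify ((List (Bool -> Int) -> Bool) -> Int) ~ e  [subst: {a:=List (Bool -> Int)} | 2 pending]
  bind e := ((List (Bool -> Int) -> Bool) -> Int)
step 3: unify b ~ (List Int -> (Bool -> Int))  [subst: {a:=List (Bool -> Int), e:=((List (Bool -> Int) -> Bool) -> Int)} | 1 pending]
  bind b := (List Int -> (Bool -> Int))
step 4: unify f ~ Bool  [subst: {a:=List (Bool -> Int), e:=((List (Bool -> Int) -> Bool) -> Int), b:=(List Int -> (Bool -> Int))} | 0 pending]
  bind f := Bool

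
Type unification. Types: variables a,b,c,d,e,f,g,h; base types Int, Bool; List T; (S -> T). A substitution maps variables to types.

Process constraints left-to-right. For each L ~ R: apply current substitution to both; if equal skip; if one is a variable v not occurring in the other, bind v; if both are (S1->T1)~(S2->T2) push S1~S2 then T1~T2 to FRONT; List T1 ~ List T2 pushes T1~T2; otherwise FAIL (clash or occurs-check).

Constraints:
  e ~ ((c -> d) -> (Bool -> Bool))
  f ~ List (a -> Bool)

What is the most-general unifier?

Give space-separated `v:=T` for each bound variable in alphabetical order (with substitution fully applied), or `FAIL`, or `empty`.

step 1: unify e ~ ((c -> d) -> (Bool -> Bool))  [subst: {-} | 1 pending]
  bind e := ((c -> d) -> (Bool -> Bool))
step 2: unify f ~ List (a -> Bool)  [subst: {e:=((c -> d) -> (Bool -> Bool))} | 0 pending]
  bind f := List (a -> Bool)

Answer: e:=((c -> d) -> (Bool -> Bool)) f:=List (a -> Bool)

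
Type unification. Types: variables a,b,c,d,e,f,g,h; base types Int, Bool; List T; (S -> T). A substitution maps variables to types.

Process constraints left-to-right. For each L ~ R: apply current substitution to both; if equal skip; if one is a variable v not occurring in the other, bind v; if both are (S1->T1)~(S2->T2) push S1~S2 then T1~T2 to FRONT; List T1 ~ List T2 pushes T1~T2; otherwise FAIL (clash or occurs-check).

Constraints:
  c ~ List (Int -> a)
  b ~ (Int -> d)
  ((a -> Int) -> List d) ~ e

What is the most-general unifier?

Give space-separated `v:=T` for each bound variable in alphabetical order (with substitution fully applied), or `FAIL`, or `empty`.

step 1: unify c ~ List (Int -> a)  [subst: {-} | 2 pending]
  bind c := List (Int -> a)
step 2: unify b ~ (Int -> d)  [subst: {c:=List (Int -> a)} | 1 pending]
  bind b := (Int -> d)
step 3: unify ((a -> Int) -> List d) ~ e  [subst: {c:=List (Int -> a), b:=(Int -> d)} | 0 pending]
  bind e := ((a -> Int) -> List d)

Answer: b:=(Int -> d) c:=List (Int -> a) e:=((a -> Int) -> List d)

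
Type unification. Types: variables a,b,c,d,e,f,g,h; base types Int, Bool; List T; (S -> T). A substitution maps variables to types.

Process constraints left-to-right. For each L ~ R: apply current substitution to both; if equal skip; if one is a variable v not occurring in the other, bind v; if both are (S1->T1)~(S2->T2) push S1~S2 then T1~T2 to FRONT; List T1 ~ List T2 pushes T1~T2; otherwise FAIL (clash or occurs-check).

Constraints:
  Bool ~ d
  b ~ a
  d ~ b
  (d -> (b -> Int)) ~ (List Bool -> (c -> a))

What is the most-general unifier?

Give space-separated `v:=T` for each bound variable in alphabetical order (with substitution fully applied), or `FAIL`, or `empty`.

Answer: FAIL

Derivation:
step 1: unify Bool ~ d  [subst: {-} | 3 pending]
  bind d := Bool
step 2: unify b ~ a  [subst: {d:=Bool} | 2 pending]
  bind b := a
step 3: unify Bool ~ a  [subst: {d:=Bool, b:=a} | 1 pending]
  bind a := Bool
step 4: unify (Bool -> (Bool -> Int)) ~ (List Bool -> (c -> Bool))  [subst: {d:=Bool, b:=a, a:=Bool} | 0 pending]
  -> decompose arrow: push Bool~List Bool, (Bool -> Int)~(c -> Bool)
step 5: unify Bool ~ List Bool  [subst: {d:=Bool, b:=a, a:=Bool} | 1 pending]
  clash: Bool vs List Bool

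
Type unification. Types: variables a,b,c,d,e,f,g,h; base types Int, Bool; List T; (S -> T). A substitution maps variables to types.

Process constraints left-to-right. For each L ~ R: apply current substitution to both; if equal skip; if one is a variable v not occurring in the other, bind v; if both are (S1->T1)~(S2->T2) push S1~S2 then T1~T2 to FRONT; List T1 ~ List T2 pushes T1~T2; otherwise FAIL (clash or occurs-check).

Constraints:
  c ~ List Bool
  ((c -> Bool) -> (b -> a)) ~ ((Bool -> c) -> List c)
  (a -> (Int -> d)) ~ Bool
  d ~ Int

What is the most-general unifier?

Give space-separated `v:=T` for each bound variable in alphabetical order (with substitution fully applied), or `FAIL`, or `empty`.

Answer: FAIL

Derivation:
step 1: unify c ~ List Bool  [subst: {-} | 3 pending]
  bind c := List Bool
step 2: unify ((List Bool -> Bool) -> (b -> a)) ~ ((Bool -> List Bool) -> List List Bool)  [subst: {c:=List Bool} | 2 pending]
  -> decompose arrow: push (List Bool -> Bool)~(Bool -> List Bool), (b -> a)~List List Bool
step 3: unify (List Bool -> Bool) ~ (Bool -> List Bool)  [subst: {c:=List Bool} | 3 pending]
  -> decompose arrow: push List Bool~Bool, Bool~List Bool
step 4: unify List Bool ~ Bool  [subst: {c:=List Bool} | 4 pending]
  clash: List Bool vs Bool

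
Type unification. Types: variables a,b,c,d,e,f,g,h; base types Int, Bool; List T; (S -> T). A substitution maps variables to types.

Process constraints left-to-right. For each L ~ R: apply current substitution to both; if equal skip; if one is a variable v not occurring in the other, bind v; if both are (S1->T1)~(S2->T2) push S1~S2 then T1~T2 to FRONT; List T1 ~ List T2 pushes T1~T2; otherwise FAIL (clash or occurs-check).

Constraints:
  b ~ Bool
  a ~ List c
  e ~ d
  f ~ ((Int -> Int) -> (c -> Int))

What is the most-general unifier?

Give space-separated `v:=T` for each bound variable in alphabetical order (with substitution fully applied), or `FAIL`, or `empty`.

Answer: a:=List c b:=Bool e:=d f:=((Int -> Int) -> (c -> Int))

Derivation:
step 1: unify b ~ Bool  [subst: {-} | 3 pending]
  bind b := Bool
step 2: unify a ~ List c  [subst: {b:=Bool} | 2 pending]
  bind a := List c
step 3: unify e ~ d  [subst: {b:=Bool, a:=List c} | 1 pending]
  bind e := d
step 4: unify f ~ ((Int -> Int) -> (c -> Int))  [subst: {b:=Bool, a:=List c, e:=d} | 0 pending]
  bind f := ((Int -> Int) -> (c -> Int))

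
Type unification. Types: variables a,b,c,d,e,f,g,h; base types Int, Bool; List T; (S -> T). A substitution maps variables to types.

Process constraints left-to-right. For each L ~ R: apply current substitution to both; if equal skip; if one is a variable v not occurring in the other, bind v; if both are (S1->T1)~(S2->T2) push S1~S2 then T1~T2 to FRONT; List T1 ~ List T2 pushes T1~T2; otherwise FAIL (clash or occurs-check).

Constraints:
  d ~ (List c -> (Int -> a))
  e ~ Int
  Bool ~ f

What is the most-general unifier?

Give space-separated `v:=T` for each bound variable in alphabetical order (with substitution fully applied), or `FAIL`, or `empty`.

step 1: unify d ~ (List c -> (Int -> a))  [subst: {-} | 2 pending]
  bind d := (List c -> (Int -> a))
step 2: unify e ~ Int  [subst: {d:=(List c -> (Int -> a))} | 1 pending]
  bind e := Int
step 3: unify Bool ~ f  [subst: {d:=(List c -> (Int -> a)), e:=Int} | 0 pending]
  bind f := Bool

Answer: d:=(List c -> (Int -> a)) e:=Int f:=Bool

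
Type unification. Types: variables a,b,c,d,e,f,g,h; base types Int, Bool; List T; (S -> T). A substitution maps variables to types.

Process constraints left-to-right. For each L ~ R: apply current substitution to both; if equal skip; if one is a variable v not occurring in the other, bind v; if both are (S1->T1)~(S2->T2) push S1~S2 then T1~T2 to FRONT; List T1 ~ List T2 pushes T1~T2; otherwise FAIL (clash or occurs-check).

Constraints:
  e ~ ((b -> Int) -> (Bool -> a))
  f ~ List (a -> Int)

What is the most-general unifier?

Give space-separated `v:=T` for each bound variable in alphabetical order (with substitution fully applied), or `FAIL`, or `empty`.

Answer: e:=((b -> Int) -> (Bool -> a)) f:=List (a -> Int)

Derivation:
step 1: unify e ~ ((b -> Int) -> (Bool -> a))  [subst: {-} | 1 pending]
  bind e := ((b -> Int) -> (Bool -> a))
step 2: unify f ~ List (a -> Int)  [subst: {e:=((b -> Int) -> (Bool -> a))} | 0 pending]
  bind f := List (a -> Int)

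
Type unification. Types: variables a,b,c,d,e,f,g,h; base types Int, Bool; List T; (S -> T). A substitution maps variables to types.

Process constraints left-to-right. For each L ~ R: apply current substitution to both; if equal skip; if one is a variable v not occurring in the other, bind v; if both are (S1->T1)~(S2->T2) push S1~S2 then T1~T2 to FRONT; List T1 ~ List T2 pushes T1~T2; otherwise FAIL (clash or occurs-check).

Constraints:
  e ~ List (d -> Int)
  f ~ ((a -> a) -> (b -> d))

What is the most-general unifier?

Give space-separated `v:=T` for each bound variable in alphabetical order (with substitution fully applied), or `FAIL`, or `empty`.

Answer: e:=List (d -> Int) f:=((a -> a) -> (b -> d))

Derivation:
step 1: unify e ~ List (d -> Int)  [subst: {-} | 1 pending]
  bind e := List (d -> Int)
step 2: unify f ~ ((a -> a) -> (b -> d))  [subst: {e:=List (d -> Int)} | 0 pending]
  bind f := ((a -> a) -> (b -> d))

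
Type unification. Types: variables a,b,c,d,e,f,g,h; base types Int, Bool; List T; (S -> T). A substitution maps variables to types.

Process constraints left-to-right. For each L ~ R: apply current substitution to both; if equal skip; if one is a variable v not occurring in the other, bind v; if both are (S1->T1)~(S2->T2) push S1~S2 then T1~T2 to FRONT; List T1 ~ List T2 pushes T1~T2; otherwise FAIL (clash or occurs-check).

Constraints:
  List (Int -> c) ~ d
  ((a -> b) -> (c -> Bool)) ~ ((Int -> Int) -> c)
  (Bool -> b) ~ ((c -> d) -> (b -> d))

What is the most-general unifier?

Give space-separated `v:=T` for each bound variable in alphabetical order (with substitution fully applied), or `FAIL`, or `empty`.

Answer: FAIL

Derivation:
step 1: unify List (Int -> c) ~ d  [subst: {-} | 2 pending]
  bind d := List (Int -> c)
step 2: unify ((a -> b) -> (c -> Bool)) ~ ((Int -> Int) -> c)  [subst: {d:=List (Int -> c)} | 1 pending]
  -> decompose arrow: push (a -> b)~(Int -> Int), (c -> Bool)~c
step 3: unify (a -> b) ~ (Int -> Int)  [subst: {d:=List (Int -> c)} | 2 pending]
  -> decompose arrow: push a~Int, b~Int
step 4: unify a ~ Int  [subst: {d:=List (Int -> c)} | 3 pending]
  bind a := Int
step 5: unify b ~ Int  [subst: {d:=List (Int -> c), a:=Int} | 2 pending]
  bind b := Int
step 6: unify (c -> Bool) ~ c  [subst: {d:=List (Int -> c), a:=Int, b:=Int} | 1 pending]
  occurs-check fail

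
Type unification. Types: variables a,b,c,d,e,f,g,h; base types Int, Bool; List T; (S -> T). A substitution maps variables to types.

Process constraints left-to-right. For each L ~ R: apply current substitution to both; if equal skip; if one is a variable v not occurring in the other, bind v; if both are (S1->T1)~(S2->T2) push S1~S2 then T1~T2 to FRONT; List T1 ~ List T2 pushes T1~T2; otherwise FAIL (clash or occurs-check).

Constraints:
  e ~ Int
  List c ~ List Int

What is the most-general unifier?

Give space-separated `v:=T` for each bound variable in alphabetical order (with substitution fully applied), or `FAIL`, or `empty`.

Answer: c:=Int e:=Int

Derivation:
step 1: unify e ~ Int  [subst: {-} | 1 pending]
  bind e := Int
step 2: unify List c ~ List Int  [subst: {e:=Int} | 0 pending]
  -> decompose List: push c~Int
step 3: unify c ~ Int  [subst: {e:=Int} | 0 pending]
  bind c := Int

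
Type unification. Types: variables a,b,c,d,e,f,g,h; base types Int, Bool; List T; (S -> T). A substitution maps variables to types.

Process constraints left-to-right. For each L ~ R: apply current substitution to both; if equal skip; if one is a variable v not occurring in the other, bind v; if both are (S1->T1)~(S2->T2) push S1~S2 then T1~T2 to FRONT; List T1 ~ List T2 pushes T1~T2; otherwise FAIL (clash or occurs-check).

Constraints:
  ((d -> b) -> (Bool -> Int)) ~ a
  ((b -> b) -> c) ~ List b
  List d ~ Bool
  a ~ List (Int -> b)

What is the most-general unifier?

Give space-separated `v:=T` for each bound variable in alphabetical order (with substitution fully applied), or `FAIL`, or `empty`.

Answer: FAIL

Derivation:
step 1: unify ((d -> b) -> (Bool -> Int)) ~ a  [subst: {-} | 3 pending]
  bind a := ((d -> b) -> (Bool -> Int))
step 2: unify ((b -> b) -> c) ~ List b  [subst: {a:=((d -> b) -> (Bool -> Int))} | 2 pending]
  clash: ((b -> b) -> c) vs List b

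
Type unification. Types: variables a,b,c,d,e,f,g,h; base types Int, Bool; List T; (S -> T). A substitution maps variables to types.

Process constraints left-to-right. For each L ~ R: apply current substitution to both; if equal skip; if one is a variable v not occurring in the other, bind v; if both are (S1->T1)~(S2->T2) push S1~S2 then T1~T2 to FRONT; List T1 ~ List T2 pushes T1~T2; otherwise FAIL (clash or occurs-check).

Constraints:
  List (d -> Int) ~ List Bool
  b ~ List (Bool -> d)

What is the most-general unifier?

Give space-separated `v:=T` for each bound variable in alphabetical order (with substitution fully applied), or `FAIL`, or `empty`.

Answer: FAIL

Derivation:
step 1: unify List (d -> Int) ~ List Bool  [subst: {-} | 1 pending]
  -> decompose List: push (d -> Int)~Bool
step 2: unify (d -> Int) ~ Bool  [subst: {-} | 1 pending]
  clash: (d -> Int) vs Bool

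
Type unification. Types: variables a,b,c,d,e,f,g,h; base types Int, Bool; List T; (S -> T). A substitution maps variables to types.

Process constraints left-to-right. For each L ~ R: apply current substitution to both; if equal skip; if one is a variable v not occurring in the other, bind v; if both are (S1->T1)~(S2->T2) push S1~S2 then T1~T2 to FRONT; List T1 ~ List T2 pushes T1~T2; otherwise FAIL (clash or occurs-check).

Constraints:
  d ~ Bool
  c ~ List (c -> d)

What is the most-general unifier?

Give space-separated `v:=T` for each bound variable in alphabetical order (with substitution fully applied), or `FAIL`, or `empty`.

step 1: unify d ~ Bool  [subst: {-} | 1 pending]
  bind d := Bool
step 2: unify c ~ List (c -> Bool)  [subst: {d:=Bool} | 0 pending]
  occurs-check fail: c in List (c -> Bool)

Answer: FAIL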